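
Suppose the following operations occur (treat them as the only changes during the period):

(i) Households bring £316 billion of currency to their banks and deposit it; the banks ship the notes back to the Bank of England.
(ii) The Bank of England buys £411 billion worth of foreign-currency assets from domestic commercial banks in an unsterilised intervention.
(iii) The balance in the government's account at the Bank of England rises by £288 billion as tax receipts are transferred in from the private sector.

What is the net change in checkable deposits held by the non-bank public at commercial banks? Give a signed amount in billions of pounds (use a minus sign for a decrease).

Bank of England balance sheet:
  Assets:      Foreign assets +£411B
  Liabilities: Bank reserves +£439B, Currency in circulation −£316B, Government deposits +£288B
Commercial banking system:
  Assets:      Reserves at CB +£439B, Foreign assets −£411B
  Liabilities: Checkable deposits +£28B
So the change in checkable deposits held by the non-bank public at commercial banks is +£28 billion.

+£28 billion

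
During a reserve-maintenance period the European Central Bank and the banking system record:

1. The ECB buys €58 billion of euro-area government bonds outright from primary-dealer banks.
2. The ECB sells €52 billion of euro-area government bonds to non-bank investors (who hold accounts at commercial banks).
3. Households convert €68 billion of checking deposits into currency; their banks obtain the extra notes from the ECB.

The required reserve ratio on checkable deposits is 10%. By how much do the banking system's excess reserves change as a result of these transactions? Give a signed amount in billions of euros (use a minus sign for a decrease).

-€50 billion

OMO purchase (from banks) €58 billion: reserves +€58B, deposits 0.
Asset sale (to non-banks) €52 billion: reserves −€52B, deposits −€52B.
Currency withdrawal €68 billion: reserves −€68B, deposits −€68B.
Totals: Δreserves = −€62B, Δdeposits = −€120B.
Δrequired reserves = 10% × −€120B = −€12B.
Δexcess reserves = Δreserves − Δrequired = −€62B − (−€12B) = -€50 billion.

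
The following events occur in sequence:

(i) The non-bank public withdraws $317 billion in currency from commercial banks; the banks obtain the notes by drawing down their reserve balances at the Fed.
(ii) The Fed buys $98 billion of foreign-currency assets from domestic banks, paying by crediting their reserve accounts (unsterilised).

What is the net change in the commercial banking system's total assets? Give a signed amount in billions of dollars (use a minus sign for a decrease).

-$317 billion

Currency withdrawal $317 billion: bank balance sheets shrink → −$317B.
FX purchase $98 billion: just an asset swap on bank balance sheets → 0.
Net: −317 + 0 = -$317 billion.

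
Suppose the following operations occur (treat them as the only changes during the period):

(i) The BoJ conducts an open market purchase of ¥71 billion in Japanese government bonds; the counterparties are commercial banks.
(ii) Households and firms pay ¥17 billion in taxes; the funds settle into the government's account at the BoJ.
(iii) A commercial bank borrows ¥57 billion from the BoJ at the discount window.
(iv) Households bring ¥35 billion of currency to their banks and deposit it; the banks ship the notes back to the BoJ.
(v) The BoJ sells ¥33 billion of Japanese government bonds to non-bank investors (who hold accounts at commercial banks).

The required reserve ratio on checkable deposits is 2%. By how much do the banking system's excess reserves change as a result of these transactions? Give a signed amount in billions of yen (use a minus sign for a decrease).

OMO purchase (from banks) ¥71 billion: reserves +¥71B, deposits 0.
Government account inflow ¥17 billion: reserves −¥17B, deposits −¥17B.
Discount-window loan ¥57 billion: reserves +¥57B, deposits 0.
Currency deposit ¥35 billion: reserves +¥35B, deposits +¥35B.
Asset sale (to non-banks) ¥33 billion: reserves −¥33B, deposits −¥33B.
Totals: Δreserves = +¥113B, Δdeposits = −¥15B.
Δrequired reserves = 2% × −¥15B = −¥0.3B.
Δexcess reserves = Δreserves − Δrequired = +¥113B − (−¥0.3B) = +¥113.3 billion.

+¥113.3 billion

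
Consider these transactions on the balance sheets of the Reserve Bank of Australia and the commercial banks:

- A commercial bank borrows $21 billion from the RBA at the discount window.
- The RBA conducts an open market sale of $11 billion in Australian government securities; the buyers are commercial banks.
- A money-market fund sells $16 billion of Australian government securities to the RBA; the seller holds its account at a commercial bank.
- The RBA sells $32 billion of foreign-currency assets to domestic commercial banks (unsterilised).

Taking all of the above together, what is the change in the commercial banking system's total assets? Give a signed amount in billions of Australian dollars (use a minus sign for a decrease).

Discount-window loan $21 billion: bank balance sheets expand → +$21B.
OMO sale (to banks) $11 billion: just an asset swap on bank balance sheets → 0.
Asset purchase (from non-banks) $16 billion: bank balance sheets expand → +$16B.
FX sale $32 billion: just an asset swap on bank balance sheets → 0.
Net: 21 + 0 + 16 + 0 = +$37 billion.

+$37 billion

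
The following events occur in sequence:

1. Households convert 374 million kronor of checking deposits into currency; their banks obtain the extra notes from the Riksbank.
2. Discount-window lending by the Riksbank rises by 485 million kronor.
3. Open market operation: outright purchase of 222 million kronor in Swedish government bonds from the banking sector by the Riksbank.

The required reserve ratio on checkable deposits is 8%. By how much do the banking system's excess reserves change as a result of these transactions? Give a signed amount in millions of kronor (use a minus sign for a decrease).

+362.92 million

Currency withdrawal 374 million kronor: reserves −374M, deposits −374M.
Discount-window loan 485 million kronor: reserves +485M, deposits 0.
OMO purchase (from banks) 222 million kronor: reserves +222M, deposits 0.
Totals: Δreserves = +333M, Δdeposits = −374M.
Δrequired reserves = 8% × −374M = −29.92M.
Δexcess reserves = Δreserves − Δrequired = +333M − (−29.92M) = +362.92 million.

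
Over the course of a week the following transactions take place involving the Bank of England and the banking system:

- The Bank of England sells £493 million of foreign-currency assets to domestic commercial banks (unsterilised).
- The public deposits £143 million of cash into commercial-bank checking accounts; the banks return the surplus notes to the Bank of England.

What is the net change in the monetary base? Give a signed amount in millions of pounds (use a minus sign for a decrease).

-£493 million

FX sale £493 million: Bank of England balance sheet contracts → −£493M.
Currency deposit £143 million: just a shift between currency and reserves — both are base money → 0.
Net: −493 + 0 = -£493 million.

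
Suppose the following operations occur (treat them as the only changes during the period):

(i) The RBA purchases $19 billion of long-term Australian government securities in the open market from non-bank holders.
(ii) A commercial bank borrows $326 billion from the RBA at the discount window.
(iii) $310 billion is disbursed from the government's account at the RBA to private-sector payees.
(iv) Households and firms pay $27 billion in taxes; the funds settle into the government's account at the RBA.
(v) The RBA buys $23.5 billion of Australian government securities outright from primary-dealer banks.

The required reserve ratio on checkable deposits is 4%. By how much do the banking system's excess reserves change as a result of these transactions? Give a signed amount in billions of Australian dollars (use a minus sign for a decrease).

+$639.42 billion

Asset purchase (from non-banks) $19 billion: reserves +$19B, deposits +$19B.
Discount-window loan $326 billion: reserves +$326B, deposits 0.
Government spending $310 billion: reserves +$310B, deposits +$310B.
Government account inflow $27 billion: reserves −$27B, deposits −$27B.
OMO purchase (from banks) $23.5 billion: reserves +$23.5B, deposits 0.
Totals: Δreserves = +$651.5B, Δdeposits = +$302B.
Δrequired reserves = 4% × +$302B = +$12.08B.
Δexcess reserves = Δreserves − Δrequired = +$651.5B − (+$12.08B) = +$639.42 billion.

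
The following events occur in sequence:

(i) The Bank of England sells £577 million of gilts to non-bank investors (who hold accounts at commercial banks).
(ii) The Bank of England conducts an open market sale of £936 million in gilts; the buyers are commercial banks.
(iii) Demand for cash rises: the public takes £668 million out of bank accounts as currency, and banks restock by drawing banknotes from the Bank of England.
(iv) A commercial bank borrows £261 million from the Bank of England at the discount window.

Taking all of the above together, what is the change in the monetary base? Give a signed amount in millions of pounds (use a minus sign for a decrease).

Bank of England balance sheet:
  Assets:      Securities −£1513M, Loans to banks +£261M
  Liabilities: Bank reserves −£1920M, Currency in circulation +£668M
Monetary base = currency + reserves: +£668M + (−£1920M) = -£1252 million.

-£1252 million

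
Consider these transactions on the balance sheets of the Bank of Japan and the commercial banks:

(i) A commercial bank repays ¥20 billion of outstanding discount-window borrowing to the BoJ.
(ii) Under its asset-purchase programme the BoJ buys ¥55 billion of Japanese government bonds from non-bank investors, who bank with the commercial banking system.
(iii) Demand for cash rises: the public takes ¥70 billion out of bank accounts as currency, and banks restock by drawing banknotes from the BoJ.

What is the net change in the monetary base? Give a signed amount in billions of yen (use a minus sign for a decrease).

Discount-window repayment ¥20 billion: BoJ balance sheet contracts → −¥20B.
Asset purchase (from non-banks) ¥55 billion: BoJ balance sheet expands → +¥55B.
Currency withdrawal ¥70 billion: just a shift between currency and reserves — both are base money → 0.
Net: −20 + 55 + 0 = +¥35 billion.

+¥35 billion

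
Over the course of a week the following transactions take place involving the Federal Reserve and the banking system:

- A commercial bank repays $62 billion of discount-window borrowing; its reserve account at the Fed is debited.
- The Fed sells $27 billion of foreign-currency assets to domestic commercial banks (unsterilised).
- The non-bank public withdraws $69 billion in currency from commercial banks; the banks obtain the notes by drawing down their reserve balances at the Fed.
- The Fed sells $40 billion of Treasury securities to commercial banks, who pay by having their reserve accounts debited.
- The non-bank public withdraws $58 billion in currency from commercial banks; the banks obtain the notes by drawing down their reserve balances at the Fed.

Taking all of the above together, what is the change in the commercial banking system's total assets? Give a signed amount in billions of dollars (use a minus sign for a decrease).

-$189 billion

Fed balance sheet:
  Assets:      Securities −$40B, Loans to banks −$62B, Foreign assets −$27B
  Liabilities: Bank reserves −$256B, Currency in circulation +$127B
Commercial banking system:
  Assets:      Reserves at CB −$256B, Securities +$40B, Foreign assets +$27B
  Liabilities: Checkable deposits −$127B, Borrowings from CB −$62B
Change in total bank assets = -$189 billion.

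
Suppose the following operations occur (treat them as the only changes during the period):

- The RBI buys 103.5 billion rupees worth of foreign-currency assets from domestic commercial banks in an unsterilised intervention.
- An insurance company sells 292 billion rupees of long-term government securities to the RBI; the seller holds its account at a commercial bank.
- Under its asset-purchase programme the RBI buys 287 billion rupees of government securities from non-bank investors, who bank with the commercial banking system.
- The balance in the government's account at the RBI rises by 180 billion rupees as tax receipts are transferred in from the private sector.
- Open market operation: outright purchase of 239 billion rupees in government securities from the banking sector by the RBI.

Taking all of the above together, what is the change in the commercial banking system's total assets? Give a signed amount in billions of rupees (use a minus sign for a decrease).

FX purchase 103.5 billion rupees: just an asset swap on bank balance sheets → 0.
Asset purchase (from non-banks) 292 billion rupees: bank balance sheets expand → +292B.
Asset purchase (from non-banks) 287 billion rupees: bank balance sheets expand → +287B.
Government account inflow 180 billion rupees: bank balance sheets shrink → −180B.
OMO purchase (from banks) 239 billion rupees: just an asset swap on bank balance sheets → 0.
Net: 0 + 292 + 287 − 180 + 0 = +399 billion.

+399 billion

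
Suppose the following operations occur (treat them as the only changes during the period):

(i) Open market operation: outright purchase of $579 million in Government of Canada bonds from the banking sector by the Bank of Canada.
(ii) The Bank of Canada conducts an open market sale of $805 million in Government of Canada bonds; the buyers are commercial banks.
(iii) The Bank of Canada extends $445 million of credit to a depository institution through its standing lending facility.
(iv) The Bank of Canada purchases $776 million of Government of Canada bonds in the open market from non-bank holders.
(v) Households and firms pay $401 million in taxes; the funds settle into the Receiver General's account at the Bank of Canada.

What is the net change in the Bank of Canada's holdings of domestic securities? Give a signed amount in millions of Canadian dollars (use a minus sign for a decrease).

+$550 million

OMO purchase (from banks) $579 million: securities added to the Bank of Canada's portfolio → +$579M.
OMO sale (to banks) $805 million: securities removed from the Bank of Canada's portfolio → −$805M.
Discount-window loan $445 million: the Bank of Canada's securities portfolio is untouched → 0.
Asset purchase (from non-banks) $776 million: securities added to the Bank of Canada's portfolio → +$776M.
Government account inflow $401 million: the Bank of Canada's securities portfolio is untouched → 0.
Net: 579 − 805 + 0 + 776 + 0 = +$550 million.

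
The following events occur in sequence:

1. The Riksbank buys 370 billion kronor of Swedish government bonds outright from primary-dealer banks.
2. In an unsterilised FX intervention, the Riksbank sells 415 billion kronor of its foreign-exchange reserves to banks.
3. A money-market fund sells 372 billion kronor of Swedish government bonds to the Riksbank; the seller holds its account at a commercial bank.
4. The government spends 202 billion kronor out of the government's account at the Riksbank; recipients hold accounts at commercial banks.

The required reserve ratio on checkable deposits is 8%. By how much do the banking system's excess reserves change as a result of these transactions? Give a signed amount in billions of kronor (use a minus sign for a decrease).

+483.08 billion

OMO purchase (from banks) 370 billion kronor: reserves +370B, deposits 0.
FX sale 415 billion kronor: reserves −415B, deposits 0.
Asset purchase (from non-banks) 372 billion kronor: reserves +372B, deposits +372B.
Government spending 202 billion kronor: reserves +202B, deposits +202B.
Totals: Δreserves = +529B, Δdeposits = +574B.
Δrequired reserves = 8% × +574B = +45.92B.
Δexcess reserves = Δreserves − Δrequired = +529B − (+45.92B) = +483.08 billion.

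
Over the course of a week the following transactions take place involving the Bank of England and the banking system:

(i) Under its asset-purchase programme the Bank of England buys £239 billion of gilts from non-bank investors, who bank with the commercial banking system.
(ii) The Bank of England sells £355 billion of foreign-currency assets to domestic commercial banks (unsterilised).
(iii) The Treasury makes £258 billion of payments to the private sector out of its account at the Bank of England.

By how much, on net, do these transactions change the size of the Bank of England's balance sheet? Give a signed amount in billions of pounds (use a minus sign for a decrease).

-£116 billion

Bank of England balance sheet:
  Assets:      Securities +£239B, Foreign assets −£355B
  Liabilities: Bank reserves +£142B, Government deposits −£258B
Commercial banking system:
  Assets:      Reserves at CB +£142B, Foreign assets +£355B
  Liabilities: Checkable deposits +£497B
Change in total Bank of England assets = -£116 billion.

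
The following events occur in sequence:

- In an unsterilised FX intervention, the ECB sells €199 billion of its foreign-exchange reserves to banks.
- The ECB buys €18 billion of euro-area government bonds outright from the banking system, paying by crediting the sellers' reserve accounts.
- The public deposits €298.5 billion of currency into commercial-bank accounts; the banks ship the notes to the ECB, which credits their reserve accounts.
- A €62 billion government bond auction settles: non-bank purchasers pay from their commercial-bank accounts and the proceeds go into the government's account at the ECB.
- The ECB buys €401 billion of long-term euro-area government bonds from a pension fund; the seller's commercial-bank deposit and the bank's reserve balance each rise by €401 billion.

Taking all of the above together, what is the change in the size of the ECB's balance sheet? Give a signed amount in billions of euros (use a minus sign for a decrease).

+€220 billion

FX sale €199 billion: an ECB asset is shed → −€199B.
OMO purchase (from banks) €18 billion: an ECB asset is acquired → +€18B.
Currency deposit €298.5 billion: only the composition of liabilities changes → 0.
Government account inflow €62 billion: only the composition of liabilities changes → 0.
Asset purchase (from non-banks) €401 billion: an ECB asset is acquired → +€401B.
Net: −199 + 18 + 0 + 0 + 401 = +€220 billion.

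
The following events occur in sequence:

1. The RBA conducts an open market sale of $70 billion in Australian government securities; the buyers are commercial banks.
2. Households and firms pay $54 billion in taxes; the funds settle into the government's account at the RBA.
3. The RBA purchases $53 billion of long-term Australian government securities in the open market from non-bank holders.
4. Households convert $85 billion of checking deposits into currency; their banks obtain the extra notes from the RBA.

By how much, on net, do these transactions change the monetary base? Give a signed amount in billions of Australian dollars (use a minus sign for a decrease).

-$71 billion

RBA balance sheet:
  Assets:      Securities −$17B
  Liabilities: Bank reserves −$156B, Currency in circulation +$85B, Government deposits +$54B
Commercial banking system:
  Assets:      Reserves at CB −$156B, Securities +$70B
  Liabilities: Checkable deposits −$86B
Monetary base = currency + reserves: +$85B + (−$156B) = -$71 billion.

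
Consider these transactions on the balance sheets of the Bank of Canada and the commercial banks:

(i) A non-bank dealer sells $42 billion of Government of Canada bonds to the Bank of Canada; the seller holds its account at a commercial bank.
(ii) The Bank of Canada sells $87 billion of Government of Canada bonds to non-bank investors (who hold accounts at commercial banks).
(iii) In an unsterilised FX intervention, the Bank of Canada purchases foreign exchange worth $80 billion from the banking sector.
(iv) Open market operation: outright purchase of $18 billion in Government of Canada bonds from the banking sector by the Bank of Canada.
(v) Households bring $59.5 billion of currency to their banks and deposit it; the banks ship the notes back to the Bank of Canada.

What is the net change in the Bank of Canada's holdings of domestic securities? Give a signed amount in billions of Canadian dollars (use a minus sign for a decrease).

Bank of Canada balance sheet:
  Assets:      Securities −$27B, Foreign assets +$80B
  Liabilities: Bank reserves +$112.5B, Currency in circulation −$59.5B
Commercial banking system:
  Assets:      Reserves at CB +$112.5B, Securities −$18B, Foreign assets −$80B
  Liabilities: Checkable deposits +$14.5B
So the change in the Bank of Canada's holdings of domestic securities is -$27 billion.

-$27 billion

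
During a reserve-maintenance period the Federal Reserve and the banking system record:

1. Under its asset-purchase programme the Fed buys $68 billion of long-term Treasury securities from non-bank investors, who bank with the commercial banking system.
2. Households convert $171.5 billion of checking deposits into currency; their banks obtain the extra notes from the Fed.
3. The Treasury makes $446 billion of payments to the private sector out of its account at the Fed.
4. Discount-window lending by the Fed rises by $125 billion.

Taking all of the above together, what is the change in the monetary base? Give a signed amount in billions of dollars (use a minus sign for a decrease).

+$639 billion

Asset purchase (from non-banks) $68 billion: Fed balance sheet expands → +$68B.
Currency withdrawal $171.5 billion: just a shift between currency and reserves — both are base money → 0.
Government spending $446 billion: a non-base liability converts back to reserves → +$446B.
Discount-window loan $125 billion: Fed balance sheet expands → +$125B.
Net: 68 + 0 + 446 + 125 = +$639 billion.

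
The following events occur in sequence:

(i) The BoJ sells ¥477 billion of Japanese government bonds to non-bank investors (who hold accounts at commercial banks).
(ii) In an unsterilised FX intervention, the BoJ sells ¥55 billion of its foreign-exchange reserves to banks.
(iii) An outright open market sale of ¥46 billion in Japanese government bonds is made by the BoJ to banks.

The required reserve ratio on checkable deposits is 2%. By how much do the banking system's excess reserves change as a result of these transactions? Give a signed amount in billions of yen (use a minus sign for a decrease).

-¥568.46 billion

Asset sale (to non-banks) ¥477 billion: reserves −¥477B, deposits −¥477B.
FX sale ¥55 billion: reserves −¥55B, deposits 0.
OMO sale (to banks) ¥46 billion: reserves −¥46B, deposits 0.
Totals: Δreserves = −¥578B, Δdeposits = −¥477B.
Δrequired reserves = 2% × −¥477B = −¥9.54B.
Δexcess reserves = Δreserves − Δrequired = −¥578B − (−¥9.54B) = -¥568.46 billion.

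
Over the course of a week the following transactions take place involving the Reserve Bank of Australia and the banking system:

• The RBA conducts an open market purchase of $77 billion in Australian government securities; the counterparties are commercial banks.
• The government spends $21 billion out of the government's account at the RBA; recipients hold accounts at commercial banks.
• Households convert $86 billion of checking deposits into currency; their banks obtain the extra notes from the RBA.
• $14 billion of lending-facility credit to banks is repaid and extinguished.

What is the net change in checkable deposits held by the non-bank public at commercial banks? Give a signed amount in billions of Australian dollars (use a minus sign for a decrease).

OMO purchase (from banks) $77 billion: the counterparty is a bank, so public deposits are unchanged → 0.
Government spending $21 billion: non-bank counterparties' bank balances rise → +$21B.
Currency withdrawal $86 billion: non-bank counterparties' bank balances fall → −$86B.
Discount-window repayment $14 billion: the counterparty is a bank, so public deposits are unchanged → 0.
Net: 0 + 21 − 86 + 0 = -$65 billion.

-$65 billion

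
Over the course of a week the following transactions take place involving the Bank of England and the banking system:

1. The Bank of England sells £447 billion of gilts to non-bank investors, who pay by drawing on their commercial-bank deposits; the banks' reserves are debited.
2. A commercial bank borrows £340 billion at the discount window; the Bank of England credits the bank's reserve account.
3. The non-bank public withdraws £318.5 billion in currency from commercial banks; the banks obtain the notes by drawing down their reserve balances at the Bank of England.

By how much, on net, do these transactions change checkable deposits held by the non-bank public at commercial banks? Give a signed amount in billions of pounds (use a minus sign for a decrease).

Asset sale (to non-banks) £447 billion: non-bank counterparties' bank balances fall → −£447B.
Discount-window loan £340 billion: the counterparty is a bank, so public deposits are unchanged → 0.
Currency withdrawal £318.5 billion: non-bank counterparties' bank balances fall → −£318.5B.
Net: −447 + 0 − 318.5 = -£765.5 billion.

-£765.5 billion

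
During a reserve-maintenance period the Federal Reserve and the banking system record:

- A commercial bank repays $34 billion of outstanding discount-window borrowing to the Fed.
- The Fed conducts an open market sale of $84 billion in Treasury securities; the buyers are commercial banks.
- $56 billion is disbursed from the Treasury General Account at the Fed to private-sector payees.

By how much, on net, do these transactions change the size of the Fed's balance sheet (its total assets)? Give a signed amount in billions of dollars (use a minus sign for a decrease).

Discount-window repayment $34 billion: a Fed asset is shed → −$34B.
OMO sale (to banks) $84 billion: a Fed asset is shed → −$84B.
Government spending $56 billion: only the composition of liabilities changes → 0.
Net: −34 − 84 + 0 = -$118 billion.

-$118 billion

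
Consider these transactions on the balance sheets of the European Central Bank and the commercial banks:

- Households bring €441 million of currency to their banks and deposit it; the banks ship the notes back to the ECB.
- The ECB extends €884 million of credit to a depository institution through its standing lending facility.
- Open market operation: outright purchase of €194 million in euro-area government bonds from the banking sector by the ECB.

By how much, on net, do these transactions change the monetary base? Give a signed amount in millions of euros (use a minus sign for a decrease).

+€1078 million

Currency deposit €441 million: just a shift between currency and reserves — both are base money → 0.
Discount-window loan €884 million: ECB balance sheet expands → +€884M.
OMO purchase (from banks) €194 million: ECB balance sheet expands → +€194M.
Net: 0 + 884 + 194 = +€1078 million.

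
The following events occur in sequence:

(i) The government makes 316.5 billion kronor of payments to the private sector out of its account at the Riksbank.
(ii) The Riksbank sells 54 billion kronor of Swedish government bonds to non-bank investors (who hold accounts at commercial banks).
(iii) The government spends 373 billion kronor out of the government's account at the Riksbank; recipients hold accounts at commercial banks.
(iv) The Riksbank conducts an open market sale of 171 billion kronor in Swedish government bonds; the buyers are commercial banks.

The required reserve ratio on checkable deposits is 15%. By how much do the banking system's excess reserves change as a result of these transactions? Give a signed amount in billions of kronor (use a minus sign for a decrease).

+369.175 billion

Government spending 316.5 billion kronor: reserves +316.5B, deposits +316.5B.
Asset sale (to non-banks) 54 billion kronor: reserves −54B, deposits −54B.
Government spending 373 billion kronor: reserves +373B, deposits +373B.
OMO sale (to banks) 171 billion kronor: reserves −171B, deposits 0.
Totals: Δreserves = +464.5B, Δdeposits = +635.5B.
Δrequired reserves = 15% × +635.5B = +95.325B.
Δexcess reserves = Δreserves − Δrequired = +464.5B − (+95.325B) = +369.175 billion.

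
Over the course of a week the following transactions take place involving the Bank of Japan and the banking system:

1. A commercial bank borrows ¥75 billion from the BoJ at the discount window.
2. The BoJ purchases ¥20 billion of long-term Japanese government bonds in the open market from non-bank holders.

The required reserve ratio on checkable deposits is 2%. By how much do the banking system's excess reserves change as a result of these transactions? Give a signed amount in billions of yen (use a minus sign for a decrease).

+¥94.6 billion

Discount-window loan ¥75 billion: reserves +¥75B, deposits 0.
Asset purchase (from non-banks) ¥20 billion: reserves +¥20B, deposits +¥20B.
Totals: Δreserves = +¥95B, Δdeposits = +¥20B.
Δrequired reserves = 2% × +¥20B = +¥0.4B.
Δexcess reserves = Δreserves − Δrequired = +¥95B − (+¥0.4B) = +¥94.6 billion.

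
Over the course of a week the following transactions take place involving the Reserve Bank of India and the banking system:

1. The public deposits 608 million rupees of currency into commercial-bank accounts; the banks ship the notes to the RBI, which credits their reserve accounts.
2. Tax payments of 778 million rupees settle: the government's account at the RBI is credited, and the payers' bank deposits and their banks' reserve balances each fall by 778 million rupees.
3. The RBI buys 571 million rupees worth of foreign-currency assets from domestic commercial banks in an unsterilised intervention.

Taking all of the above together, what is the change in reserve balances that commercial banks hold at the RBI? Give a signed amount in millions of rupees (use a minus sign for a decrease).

+401 million

Currency deposit 608 million rupees: returned notes are swapped for reserve credit → +608M.
Government account inflow 778 million rupees: funds move from bank reserves into the government account → −778M.
FX purchase 571 million rupees: the RBI pays by crediting reserve accounts → +571M.
Net: 608 − 778 + 571 = +401 million.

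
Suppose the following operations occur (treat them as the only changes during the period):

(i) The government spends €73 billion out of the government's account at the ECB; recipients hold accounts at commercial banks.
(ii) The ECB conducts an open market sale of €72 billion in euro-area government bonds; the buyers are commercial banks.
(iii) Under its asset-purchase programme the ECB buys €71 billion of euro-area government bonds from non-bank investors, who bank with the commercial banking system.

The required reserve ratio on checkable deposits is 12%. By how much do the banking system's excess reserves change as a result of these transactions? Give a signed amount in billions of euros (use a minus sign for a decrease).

+€54.72 billion

Government spending €73 billion: reserves +€73B, deposits +€73B.
OMO sale (to banks) €72 billion: reserves −€72B, deposits 0.
Asset purchase (from non-banks) €71 billion: reserves +€71B, deposits +€71B.
Totals: Δreserves = +€72B, Δdeposits = +€144B.
Δrequired reserves = 12% × +€144B = +€17.28B.
Δexcess reserves = Δreserves − Δrequired = +€72B − (+€17.28B) = +€54.72 billion.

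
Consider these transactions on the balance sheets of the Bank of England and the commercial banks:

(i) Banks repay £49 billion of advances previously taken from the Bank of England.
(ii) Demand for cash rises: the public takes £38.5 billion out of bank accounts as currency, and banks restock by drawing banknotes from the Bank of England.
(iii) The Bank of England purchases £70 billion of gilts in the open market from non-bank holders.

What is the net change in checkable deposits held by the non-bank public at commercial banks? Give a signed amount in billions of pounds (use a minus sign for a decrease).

+£31.5 billion

Bank of England balance sheet:
  Assets:      Securities +£70B, Loans to banks −£49B
  Liabilities: Bank reserves −£17.5B, Currency in circulation +£38.5B
Commercial banking system:
  Assets:      Reserves at CB −£17.5B
  Liabilities: Checkable deposits +£31.5B, Borrowings from CB −£49B
So the change in checkable deposits held by the non-bank public at commercial banks is +£31.5 billion.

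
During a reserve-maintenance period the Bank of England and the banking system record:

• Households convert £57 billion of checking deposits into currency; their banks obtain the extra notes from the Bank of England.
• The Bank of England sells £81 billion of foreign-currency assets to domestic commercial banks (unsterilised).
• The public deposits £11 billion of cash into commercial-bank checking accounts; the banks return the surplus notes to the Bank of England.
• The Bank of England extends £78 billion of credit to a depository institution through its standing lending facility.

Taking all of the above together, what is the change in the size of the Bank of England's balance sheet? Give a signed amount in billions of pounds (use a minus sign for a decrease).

-£3 billion

Currency withdrawal £57 billion: only the composition of liabilities changes → 0.
FX sale £81 billion: a Bank of England asset is shed → −£81B.
Currency deposit £11 billion: only the composition of liabilities changes → 0.
Discount-window loan £78 billion: a Bank of England asset is acquired → +£78B.
Net: 0 − 81 + 0 + 78 = -£3 billion.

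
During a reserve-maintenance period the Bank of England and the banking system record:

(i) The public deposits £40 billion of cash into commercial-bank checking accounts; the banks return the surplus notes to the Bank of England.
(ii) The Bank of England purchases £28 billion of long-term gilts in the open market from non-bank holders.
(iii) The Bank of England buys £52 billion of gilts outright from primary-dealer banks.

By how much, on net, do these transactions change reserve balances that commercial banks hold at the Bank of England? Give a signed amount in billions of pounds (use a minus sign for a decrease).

+£120 billion

Currency deposit £40 billion: returned notes are swapped for reserve credit → +£40B.
Asset purchase (from non-banks) £28 billion: the Bank of England pays by crediting reserve accounts → +£28B.
OMO purchase (from banks) £52 billion: the Bank of England pays by crediting reserve accounts → +£52B.
Net: 40 + 28 + 52 = +£120 billion.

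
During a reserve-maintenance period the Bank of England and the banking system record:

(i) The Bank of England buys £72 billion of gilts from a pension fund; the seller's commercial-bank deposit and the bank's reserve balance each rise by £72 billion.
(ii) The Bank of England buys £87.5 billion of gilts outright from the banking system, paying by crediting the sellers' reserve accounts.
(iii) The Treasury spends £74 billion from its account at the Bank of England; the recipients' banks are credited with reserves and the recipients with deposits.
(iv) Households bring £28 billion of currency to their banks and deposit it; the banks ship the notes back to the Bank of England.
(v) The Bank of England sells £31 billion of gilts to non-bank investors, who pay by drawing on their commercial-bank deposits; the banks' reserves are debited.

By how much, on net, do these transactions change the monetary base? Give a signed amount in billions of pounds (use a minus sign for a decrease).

+£202.5 billion

Asset purchase (from non-banks) £72 billion: Bank of England balance sheet expands → +£72B.
OMO purchase (from banks) £87.5 billion: Bank of England balance sheet expands → +£87.5B.
Government spending £74 billion: a non-base liability converts back to reserves → +£74B.
Currency deposit £28 billion: just a shift between currency and reserves — both are base money → 0.
Asset sale (to non-banks) £31 billion: Bank of England balance sheet contracts → −£31B.
Net: 72 + 87.5 + 74 + 0 − 31 = +£202.5 billion.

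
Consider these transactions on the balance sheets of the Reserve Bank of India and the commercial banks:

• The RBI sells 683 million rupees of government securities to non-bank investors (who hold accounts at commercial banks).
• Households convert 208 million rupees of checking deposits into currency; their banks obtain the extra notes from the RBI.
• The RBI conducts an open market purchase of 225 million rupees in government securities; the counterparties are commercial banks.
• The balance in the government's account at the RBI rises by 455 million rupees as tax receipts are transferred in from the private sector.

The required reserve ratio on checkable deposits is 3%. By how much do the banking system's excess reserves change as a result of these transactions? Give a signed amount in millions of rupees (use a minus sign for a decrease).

Asset sale (to non-banks) 683 million rupees: reserves −683M, deposits −683M.
Currency withdrawal 208 million rupees: reserves −208M, deposits −208M.
OMO purchase (from banks) 225 million rupees: reserves +225M, deposits 0.
Government account inflow 455 million rupees: reserves −455M, deposits −455M.
Totals: Δreserves = −1121M, Δdeposits = −1346M.
Δrequired reserves = 3% × −1346M = −40.38M.
Δexcess reserves = Δreserves − Δrequired = −1121M − (−40.38M) = -1080.62 million.

-1080.62 million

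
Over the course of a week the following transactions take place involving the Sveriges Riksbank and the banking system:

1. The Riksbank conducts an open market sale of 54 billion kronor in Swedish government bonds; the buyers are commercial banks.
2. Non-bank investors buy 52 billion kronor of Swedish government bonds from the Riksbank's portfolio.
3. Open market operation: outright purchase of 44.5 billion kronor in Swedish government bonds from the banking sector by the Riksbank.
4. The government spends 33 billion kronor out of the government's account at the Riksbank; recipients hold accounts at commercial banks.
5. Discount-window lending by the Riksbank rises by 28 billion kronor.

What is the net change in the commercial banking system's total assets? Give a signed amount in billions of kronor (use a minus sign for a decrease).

OMO sale (to banks) 54 billion kronor: just an asset swap on bank balance sheets → 0.
Asset sale (to non-banks) 52 billion kronor: bank balance sheets shrink → −52B.
OMO purchase (from banks) 44.5 billion kronor: just an asset swap on bank balance sheets → 0.
Government spending 33 billion kronor: bank balance sheets expand → +33B.
Discount-window loan 28 billion kronor: bank balance sheets expand → +28B.
Net: 0 − 52 + 0 + 33 + 28 = +9 billion.

+9 billion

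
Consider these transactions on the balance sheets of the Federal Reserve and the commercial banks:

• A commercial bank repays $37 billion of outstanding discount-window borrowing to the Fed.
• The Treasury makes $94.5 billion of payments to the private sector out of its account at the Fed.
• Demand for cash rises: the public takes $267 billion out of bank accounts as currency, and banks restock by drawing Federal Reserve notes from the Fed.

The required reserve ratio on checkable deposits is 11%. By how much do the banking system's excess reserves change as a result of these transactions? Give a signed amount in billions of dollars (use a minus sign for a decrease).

Discount-window repayment $37 billion: reserves −$37B, deposits 0.
Government spending $94.5 billion: reserves +$94.5B, deposits +$94.5B.
Currency withdrawal $267 billion: reserves −$267B, deposits −$267B.
Totals: Δreserves = −$209.5B, Δdeposits = −$172.5B.
Δrequired reserves = 11% × −$172.5B = −$18.975B.
Δexcess reserves = Δreserves − Δrequired = −$209.5B − (−$18.975B) = -$190.525 billion.

-$190.525 billion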